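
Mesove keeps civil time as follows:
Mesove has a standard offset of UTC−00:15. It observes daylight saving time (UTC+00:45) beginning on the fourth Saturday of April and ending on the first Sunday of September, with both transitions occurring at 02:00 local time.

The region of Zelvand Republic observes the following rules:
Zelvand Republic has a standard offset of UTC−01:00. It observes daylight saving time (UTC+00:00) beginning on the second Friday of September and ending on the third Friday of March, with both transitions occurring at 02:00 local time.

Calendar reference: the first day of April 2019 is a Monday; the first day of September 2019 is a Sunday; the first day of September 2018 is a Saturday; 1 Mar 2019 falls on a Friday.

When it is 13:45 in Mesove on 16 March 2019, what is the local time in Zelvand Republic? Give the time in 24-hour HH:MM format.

13:00

1 April 2019 is a Monday, so the first Saturday is April 6 and the fourth is April 27.
1 September 2019 is a Sunday, so the first Sunday is September 1.
Daylight saving runs 27 April – 1 September; 16 March 2019 is outside that window, so Mesove is on standard time at UTC−00:15.
13:45 Mesove + 0h15m = 14:00 UTC.
1 September 2018 is a Saturday, so the first Friday is September 7 and the second is September 14.
1 March 2019 is a Friday, so the first Friday is March 1 and the third is March 15.
At the standard offset (UTC−01:00), 14:00 UTC − 1h = 13:00 Zelvand Republic standard time.
The standard-time date in Zelvand Republic, 16 March 2019, does not fall between 14 September 2018 and 15 March 2019, so daylight saving is not in effect and Zelvand Republic is at UTC−01:00.
14:00 UTC − 1h = 13:00 Zelvand Republic.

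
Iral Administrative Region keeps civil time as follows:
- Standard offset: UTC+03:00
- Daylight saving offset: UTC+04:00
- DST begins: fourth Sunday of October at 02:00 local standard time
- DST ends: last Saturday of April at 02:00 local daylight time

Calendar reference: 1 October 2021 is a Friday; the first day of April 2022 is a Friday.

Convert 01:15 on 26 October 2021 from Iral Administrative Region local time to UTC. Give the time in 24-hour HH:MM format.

1 October 2021 is a Friday, so the first Sunday is October 3 and the fourth is October 24.
1 April 2022 is a Friday, so Saturdays fall on 2, 9, 16, 23, 30; the last is April 30.
26 October 2021 falls between 24 October 2021 and 30 April 2022, so daylight saving is in effect and Iral Administrative Region is at UTC+04:00.
01:15 local − 4h = 21:15 UTC (rolling into the previous day, 25 October 2021).

21:15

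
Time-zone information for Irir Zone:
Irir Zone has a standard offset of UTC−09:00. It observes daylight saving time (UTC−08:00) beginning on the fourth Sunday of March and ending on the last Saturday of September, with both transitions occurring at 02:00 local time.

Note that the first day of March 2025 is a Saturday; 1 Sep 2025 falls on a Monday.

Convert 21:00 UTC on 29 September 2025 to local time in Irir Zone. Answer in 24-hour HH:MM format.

12:00

1 March 2025 is a Saturday, so the first Sunday is March 2 and the fourth is March 23.
1 September 2025 is a Monday, so Saturdays fall on 6, 13, 20, 27; the last is September 27.
At the standard offset (UTC−09:00), 21:00 UTC − 9h = 12:00 Irir Zone standard time.
The standard-time date in Irir Zone, 29 September 2025, is outside the daylight-saving period (23 March – 27 September), so Irir Zone is on standard time, UTC−09:00.
21:00 UTC − 9h = 12:00 local.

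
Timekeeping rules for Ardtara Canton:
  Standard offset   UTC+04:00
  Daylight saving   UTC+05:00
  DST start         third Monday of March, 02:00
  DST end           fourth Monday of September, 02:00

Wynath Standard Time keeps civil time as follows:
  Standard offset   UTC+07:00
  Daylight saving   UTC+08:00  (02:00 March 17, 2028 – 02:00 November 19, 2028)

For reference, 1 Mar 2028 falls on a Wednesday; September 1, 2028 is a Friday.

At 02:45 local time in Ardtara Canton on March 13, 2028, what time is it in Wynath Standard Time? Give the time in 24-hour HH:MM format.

05:45

1 March 2028 is a Wednesday, so the first Monday is March 6 and the third is March 20.
1 September 2028 is a Friday, so the first Monday is September 4 and the fourth is September 25.
March 13, 2028 does not fall between 20 March and 25 September, so daylight saving is not in effect and Ardtara Canton is at UTC+04:00.
02:45 Ardtara Canton − 4h = 22:45 UTC (rolling into the previous day, 12 March 2028).
At the standard offset (UTC+07:00), 22:45 UTC + 7h = 05:45 Wynath Standard Time standard time (rolling into the next day, 13 March 2028).
The standard-time date in Wynath Standard Time, March 13, 2028, is outside the daylight-saving period (17 March – 19 November), so Wynath Standard Time is on standard time, UTC+07:00.
22:45 UTC + 7h = 05:45 Wynath Standard Time (rolling into the next day, 13 March 2028).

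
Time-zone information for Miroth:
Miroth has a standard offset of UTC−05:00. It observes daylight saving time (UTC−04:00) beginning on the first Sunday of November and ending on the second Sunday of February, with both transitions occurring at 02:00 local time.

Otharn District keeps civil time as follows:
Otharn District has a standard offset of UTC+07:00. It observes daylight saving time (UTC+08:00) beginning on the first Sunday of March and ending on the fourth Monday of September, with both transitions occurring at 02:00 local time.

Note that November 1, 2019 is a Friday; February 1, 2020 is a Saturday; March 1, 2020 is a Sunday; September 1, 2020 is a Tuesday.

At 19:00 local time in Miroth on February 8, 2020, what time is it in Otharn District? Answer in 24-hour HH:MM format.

06:00

1 November 2019 is a Friday, so the first Sunday is November 3.
1 February 2020 is a Saturday, so the first Sunday is February 2 and the second is February 9.
Daylight saving runs 3 November 2019 – 9 February 2020; February 8, 2020 is inside that window, so Miroth is at UTC−04:00.
19:00 Miroth + 4h = 23:00 UTC.
1 March 2020 is a Sunday, so the first Sunday is March 1.
1 September 2020 is a Tuesday, so the first Monday is September 7 and the fourth is September 28.
At the standard offset (UTC+07:00), 23:00 UTC + 7h = 06:00 Otharn District standard time (rolling into the next day, 9 February 2020).
Daylight saving runs 1 March – 28 September; the standard-time date in Otharn District, February 9, 2020, is outside that window, so Otharn District is on standard time at UTC+07:00.
23:00 UTC + 7h = 06:00 Otharn District (rolling into the next day, 9 February 2020).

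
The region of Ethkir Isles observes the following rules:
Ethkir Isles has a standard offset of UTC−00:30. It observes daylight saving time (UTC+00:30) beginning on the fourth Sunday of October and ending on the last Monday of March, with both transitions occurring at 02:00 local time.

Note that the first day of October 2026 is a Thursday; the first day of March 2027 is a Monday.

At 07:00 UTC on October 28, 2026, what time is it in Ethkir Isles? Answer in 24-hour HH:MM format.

1 October 2026 is a Thursday, so the first Sunday is October 4 and the fourth is October 25.
1 March 2027 is a Monday, so Mondays fall on 1, 8, 15, 22, 29; the last is March 29.
At the standard offset (UTC−00:30), 07:00 UTC − 0h30m = 06:30 Ethkir Isles standard time.
Daylight saving runs 25 October 2026 – 29 March 2027; the standard-time date in Ethkir Isles, October 28, 2026, is inside that window, so Ethkir Isles is at UTC+00:30.
07:00 UTC + 0h30m = 07:30 local.

07:30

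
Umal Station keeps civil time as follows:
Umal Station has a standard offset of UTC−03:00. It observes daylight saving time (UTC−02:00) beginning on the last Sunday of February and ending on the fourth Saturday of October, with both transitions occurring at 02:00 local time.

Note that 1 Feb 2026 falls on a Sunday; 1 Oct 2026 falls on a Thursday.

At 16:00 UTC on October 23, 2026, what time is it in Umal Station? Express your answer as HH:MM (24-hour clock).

1 February 2026 is a Sunday, so Sundays fall on 1, 8, 15, 22; the last is February 22.
1 October 2026 is a Thursday, so the first Saturday is October 3 and the fourth is October 24.
At the standard offset (UTC−03:00), 16:00 UTC − 3h = 13:00 Umal Station standard time.
The standard-time date in Umal Station, October 23, 2026, falls between 22 February and 24 October, so daylight saving is in effect and Umal Station is at UTC−02:00.
16:00 UTC − 2h = 14:00 local.

14:00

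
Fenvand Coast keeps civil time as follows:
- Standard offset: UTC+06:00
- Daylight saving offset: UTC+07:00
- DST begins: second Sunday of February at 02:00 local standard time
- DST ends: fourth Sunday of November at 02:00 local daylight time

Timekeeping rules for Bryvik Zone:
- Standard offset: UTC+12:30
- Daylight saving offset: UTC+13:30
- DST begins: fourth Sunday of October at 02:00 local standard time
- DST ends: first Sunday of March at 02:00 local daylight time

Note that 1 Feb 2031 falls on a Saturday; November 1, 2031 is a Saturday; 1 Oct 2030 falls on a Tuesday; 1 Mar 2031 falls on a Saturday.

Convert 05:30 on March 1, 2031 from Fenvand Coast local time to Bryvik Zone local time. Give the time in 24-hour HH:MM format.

1 February 2031 is a Saturday, so the first Sunday is February 2 and the second is February 9.
1 November 2031 is a Saturday, so the first Sunday is November 2 and the fourth is November 23.
Daylight saving runs 9 February – 23 November; March 1, 2031 is inside that window, so Fenvand Coast is at UTC+07:00.
05:30 Fenvand Coast − 7h = 22:30 UTC (rolling into the previous day, 28 February 2031).
1 October 2030 is a Tuesday, so the first Sunday is October 6 and the fourth is October 27.
1 March 2031 is a Saturday, so the first Sunday is March 2.
At the standard offset (UTC+12:30), 22:30 UTC + 12h30m = 11:00 Bryvik Zone standard time (rolling into the next day, 1 March 2031).
The standard-time date in Bryvik Zone, March 1, 2031, lies within the daylight-saving period (27 October 2030 – 2 March 2031), so Bryvik Zone is on daylight time, UTC+13:30.
22:30 UTC + 13h30m = 12:00 Bryvik Zone (rolling into the next day, 1 March 2031).

12:00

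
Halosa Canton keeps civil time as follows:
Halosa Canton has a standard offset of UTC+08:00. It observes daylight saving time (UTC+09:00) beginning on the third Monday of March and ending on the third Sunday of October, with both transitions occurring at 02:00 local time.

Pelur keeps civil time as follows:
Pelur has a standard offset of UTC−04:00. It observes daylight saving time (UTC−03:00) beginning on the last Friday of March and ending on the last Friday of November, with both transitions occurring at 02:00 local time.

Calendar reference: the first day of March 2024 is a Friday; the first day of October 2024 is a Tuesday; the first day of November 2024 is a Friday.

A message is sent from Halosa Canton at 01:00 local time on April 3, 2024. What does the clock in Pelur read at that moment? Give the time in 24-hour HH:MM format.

13:00

1 March 2024 is a Friday, so the first Monday is March 4 and the third is March 18.
1 October 2024 is a Tuesday, so the first Sunday is October 6 and the third is October 20.
April 3, 2024 lies within the daylight-saving period (18 March – 20 October), so Halosa Canton is on daylight time, UTC+09:00.
01:00 Halosa Canton − 9h = 16:00 UTC (rolling into the previous day, 2 April 2024).
1 March 2024 is a Friday, so Fridays fall on 1, 8, 15, 22, 29; the last is March 29.
1 November 2024 is a Friday, so Fridays fall on 1, 8, 15, 22, 29; the last is November 29.
At the standard offset (UTC−04:00), 16:00 UTC − 4h = 12:00 Pelur standard time.
Daylight saving runs 29 March – 29 November; the standard-time date in Pelur, April 2, 2024, is inside that window, so Pelur is at UTC−03:00.
16:00 UTC − 3h = 13:00 Pelur.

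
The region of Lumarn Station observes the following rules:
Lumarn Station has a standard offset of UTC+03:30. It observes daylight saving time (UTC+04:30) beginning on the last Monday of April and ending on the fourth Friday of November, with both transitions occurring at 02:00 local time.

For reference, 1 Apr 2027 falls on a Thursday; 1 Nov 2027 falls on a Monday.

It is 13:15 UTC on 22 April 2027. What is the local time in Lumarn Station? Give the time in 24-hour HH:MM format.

1 April 2027 is a Thursday, so Mondays fall on 5, 12, 19, 26; the last is April 26.
1 November 2027 is a Monday, so the first Friday is November 5 and the fourth is November 26.
At the standard offset (UTC+03:30), 13:15 UTC + 3h30m = 16:45 Lumarn Station standard time.
The standard-time date in Lumarn Station, 22 April 2027, does not fall between 26 April and 26 November, so daylight saving is not in effect and Lumarn Station is at UTC+03:30.
13:15 UTC + 3h30m = 16:45 local.

16:45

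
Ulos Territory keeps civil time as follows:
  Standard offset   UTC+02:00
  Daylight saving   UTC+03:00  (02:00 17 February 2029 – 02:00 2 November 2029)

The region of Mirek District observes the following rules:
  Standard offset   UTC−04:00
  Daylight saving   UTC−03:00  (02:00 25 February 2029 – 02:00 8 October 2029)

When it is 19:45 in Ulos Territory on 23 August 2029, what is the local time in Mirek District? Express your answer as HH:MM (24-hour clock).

Daylight saving runs 17 February – 2 November; 23 August 2029 is inside that window, so Ulos Territory is at UTC+03:00.
19:45 Ulos Territory − 3h = 16:45 UTC.
At the standard offset (UTC−04:00), 16:45 UTC − 4h = 12:45 Mirek District standard time.
The standard-time date in Mirek District, 23 August 2029, lies within the daylight-saving period (25 February – 8 October), so Mirek District is on daylight time, UTC−03:00.
16:45 UTC − 3h = 13:45 Mirek District.

13:45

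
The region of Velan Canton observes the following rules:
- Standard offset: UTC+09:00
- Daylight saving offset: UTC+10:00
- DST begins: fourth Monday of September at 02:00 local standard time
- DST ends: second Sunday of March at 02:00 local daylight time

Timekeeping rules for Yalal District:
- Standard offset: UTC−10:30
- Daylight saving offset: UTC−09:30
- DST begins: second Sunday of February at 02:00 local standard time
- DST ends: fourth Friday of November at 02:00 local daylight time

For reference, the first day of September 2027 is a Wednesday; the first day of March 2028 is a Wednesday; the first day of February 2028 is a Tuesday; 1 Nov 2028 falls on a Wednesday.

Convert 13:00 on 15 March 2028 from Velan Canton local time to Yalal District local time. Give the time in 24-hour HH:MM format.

1 September 2027 is a Wednesday, so the first Monday is September 6 and the fourth is September 27.
1 March 2028 is a Wednesday, so the first Sunday is March 5 and the second is March 12.
15 March 2028 does not fall between 27 September 2027 and 12 March 2028, so daylight saving is not in effect and Velan Canton is at UTC+09:00.
13:00 Velan Canton − 9h = 04:00 UTC.
1 February 2028 is a Tuesday, so the first Sunday is February 6 and the second is February 13.
1 November 2028 is a Wednesday, so the first Friday is November 3 and the fourth is November 24.
At the standard offset (UTC−10:30), 04:00 UTC − 10h30m = 17:30 Yalal District standard time (rolling into the previous day, 14 March 2028).
The standard-time date in Yalal District, 14 March 2028, falls between 13 February and 24 November, so daylight saving is in effect and Yalal District is at UTC−09:30.
04:00 UTC − 9h30m = 18:30 Yalal District (rolling into the previous day, 14 March 2028).

18:30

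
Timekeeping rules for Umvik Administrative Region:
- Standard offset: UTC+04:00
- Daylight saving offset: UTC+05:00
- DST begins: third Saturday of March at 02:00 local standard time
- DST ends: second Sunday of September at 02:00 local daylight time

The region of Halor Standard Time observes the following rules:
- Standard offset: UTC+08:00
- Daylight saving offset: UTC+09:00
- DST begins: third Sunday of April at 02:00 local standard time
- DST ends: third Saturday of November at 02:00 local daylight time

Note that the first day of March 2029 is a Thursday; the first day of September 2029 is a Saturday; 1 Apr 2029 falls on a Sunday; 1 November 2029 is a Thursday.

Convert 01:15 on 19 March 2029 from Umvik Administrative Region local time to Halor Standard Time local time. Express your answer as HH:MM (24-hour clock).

1 March 2029 is a Thursday, so the first Saturday is March 3 and the third is March 17.
1 September 2029 is a Saturday, so the first Sunday is September 2 and the second is September 9.
19 March 2029 lies within the daylight-saving period (17 March – 9 September), so Umvik Administrative Region is on daylight time, UTC+05:00.
01:15 Umvik Administrative Region − 5h = 20:15 UTC (rolling into the previous day, 18 March 2029).
1 April 2029 is a Sunday, so the first Sunday is April 1 and the third is April 15.
1 November 2029 is a Thursday, so the first Saturday is November 3 and the third is November 17.
At the standard offset (UTC+08:00), 20:15 UTC + 8h = 04:15 Halor Standard Time standard time (rolling into the next day, 19 March 2029).
The standard-time date in Halor Standard Time, 19 March 2029, does not fall between 15 April and 17 November, so daylight saving is not in effect and Halor Standard Time is at UTC+08:00.
20:15 UTC + 8h = 04:15 Halor Standard Time (rolling into the next day, 19 March 2029).

04:15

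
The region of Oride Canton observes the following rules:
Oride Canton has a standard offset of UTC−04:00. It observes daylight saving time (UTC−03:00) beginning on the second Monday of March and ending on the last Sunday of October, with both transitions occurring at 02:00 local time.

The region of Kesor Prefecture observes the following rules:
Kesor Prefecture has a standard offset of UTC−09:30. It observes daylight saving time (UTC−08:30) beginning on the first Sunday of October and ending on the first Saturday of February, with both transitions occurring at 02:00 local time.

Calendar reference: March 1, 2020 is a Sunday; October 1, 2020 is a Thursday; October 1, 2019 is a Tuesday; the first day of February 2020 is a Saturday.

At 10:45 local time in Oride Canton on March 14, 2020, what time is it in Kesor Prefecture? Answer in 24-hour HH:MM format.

1 March 2020 is a Sunday, so the first Monday is March 2 and the second is March 9.
1 October 2020 is a Thursday, so Sundays fall on 4, 11, 18, 25; the last is October 25.
March 14, 2020 lies within the daylight-saving period (9 March – 25 October), so Oride Canton is on daylight time, UTC−03:00.
10:45 Oride Canton + 3h = 13:45 UTC.
1 October 2019 is a Tuesday, so the first Sunday is October 6.
1 February 2020 is a Saturday, so the first Saturday is February 1.
At the standard offset (UTC−09:30), 13:45 UTC − 9h30m = 04:15 Kesor Prefecture standard time.
Daylight saving runs 6 October 2019 – 1 February 2020; the standard-time date in Kesor Prefecture, March 14, 2020, is outside that window, so Kesor Prefecture is on standard time at UTC−09:30.
13:45 UTC − 9h30m = 04:15 Kesor Prefecture.

04:15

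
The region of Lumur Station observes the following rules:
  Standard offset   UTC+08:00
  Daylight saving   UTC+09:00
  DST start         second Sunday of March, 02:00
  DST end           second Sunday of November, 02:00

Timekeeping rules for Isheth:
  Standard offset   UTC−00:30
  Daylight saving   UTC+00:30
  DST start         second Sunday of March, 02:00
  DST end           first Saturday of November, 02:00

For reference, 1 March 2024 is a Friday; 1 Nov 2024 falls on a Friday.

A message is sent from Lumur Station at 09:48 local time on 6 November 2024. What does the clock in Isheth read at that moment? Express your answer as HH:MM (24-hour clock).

00:18

1 March 2024 is a Friday, so the first Sunday is March 3 and the second is March 10.
1 November 2024 is a Friday, so the first Sunday is November 3 and the second is November 10.
6 November 2024 lies within the daylight-saving period (10 March – 10 November), so Lumur Station is on daylight time, UTC+09:00.
09:48 Lumur Station − 9h = 00:48 UTC.
1 March 2024 is a Friday, so the first Sunday is March 3 and the second is March 10.
1 November 2024 is a Friday, so the first Saturday is November 2.
At the standard offset (UTC−00:30), 00:48 UTC − 0h30m = 00:18 Isheth standard time.
Daylight saving runs 10 March – 2 November; the standard-time date in Isheth, 6 November 2024, is outside that window, so Isheth is on standard time at UTC−00:30.
00:48 UTC − 0h30m = 00:18 Isheth.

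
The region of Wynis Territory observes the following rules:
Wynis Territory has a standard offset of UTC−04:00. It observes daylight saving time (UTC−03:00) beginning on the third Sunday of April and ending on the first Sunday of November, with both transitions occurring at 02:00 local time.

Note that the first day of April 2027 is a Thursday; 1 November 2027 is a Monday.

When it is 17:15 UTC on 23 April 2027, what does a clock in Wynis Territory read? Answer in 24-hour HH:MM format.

14:15

1 April 2027 is a Thursday, so the first Sunday is April 4 and the third is April 18.
1 November 2027 is a Monday, so the first Sunday is November 7.
At the standard offset (UTC−04:00), 17:15 UTC − 4h = 13:15 Wynis Territory standard time.
Daylight saving runs 18 April – 7 November; the standard-time date in Wynis Territory, 23 April 2027, is inside that window, so Wynis Territory is at UTC−03:00.
17:15 UTC − 3h = 14:15 local.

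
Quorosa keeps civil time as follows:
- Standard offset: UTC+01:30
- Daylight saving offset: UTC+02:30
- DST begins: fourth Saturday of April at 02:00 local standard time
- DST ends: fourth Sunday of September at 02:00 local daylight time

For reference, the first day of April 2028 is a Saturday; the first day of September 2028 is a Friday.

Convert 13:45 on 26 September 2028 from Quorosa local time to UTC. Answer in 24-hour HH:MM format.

12:15

1 April 2028 is a Saturday, so the first Saturday is April 1 and the fourth is April 22.
1 September 2028 is a Friday, so the first Sunday is September 3 and the fourth is September 24.
Daylight saving runs 22 April – 24 September; 26 September 2028 is outside that window, so Quorosa is on standard time at UTC+01:30.
13:45 local − 1h30m = 12:15 UTC.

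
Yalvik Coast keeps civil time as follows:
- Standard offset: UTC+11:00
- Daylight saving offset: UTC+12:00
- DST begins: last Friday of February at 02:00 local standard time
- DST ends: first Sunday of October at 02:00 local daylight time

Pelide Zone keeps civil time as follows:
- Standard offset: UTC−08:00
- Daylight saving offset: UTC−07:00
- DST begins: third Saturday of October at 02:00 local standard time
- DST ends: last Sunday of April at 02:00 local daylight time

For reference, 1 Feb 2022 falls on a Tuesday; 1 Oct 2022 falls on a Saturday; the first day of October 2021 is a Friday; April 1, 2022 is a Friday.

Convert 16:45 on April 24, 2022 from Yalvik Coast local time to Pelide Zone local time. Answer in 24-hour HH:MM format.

21:45

1 February 2022 is a Tuesday, so Fridays fall on 4, 11, 18, 25; the last is February 25.
1 October 2022 is a Saturday, so the first Sunday is October 2.
Daylight saving runs 25 February – 2 October; April 24, 2022 is inside that window, so Yalvik Coast is at UTC+12:00.
16:45 Yalvik Coast − 12h = 04:45 UTC.
1 October 2021 is a Friday, so the first Saturday is October 2 and the third is October 16.
1 April 2022 is a Friday, so Sundays fall on 3, 10, 17, 24; the last is April 24.
At the standard offset (UTC−08:00), 04:45 UTC − 8h = 20:45 Pelide Zone standard time (rolling into the previous day, 23 April 2022).
Daylight saving runs 16 October 2021 – 24 April 2022; the standard-time date in Pelide Zone, April 23, 2022, is inside that window, so Pelide Zone is at UTC−07:00.
04:45 UTC − 7h = 21:45 Pelide Zone (rolling into the previous day, 23 April 2022).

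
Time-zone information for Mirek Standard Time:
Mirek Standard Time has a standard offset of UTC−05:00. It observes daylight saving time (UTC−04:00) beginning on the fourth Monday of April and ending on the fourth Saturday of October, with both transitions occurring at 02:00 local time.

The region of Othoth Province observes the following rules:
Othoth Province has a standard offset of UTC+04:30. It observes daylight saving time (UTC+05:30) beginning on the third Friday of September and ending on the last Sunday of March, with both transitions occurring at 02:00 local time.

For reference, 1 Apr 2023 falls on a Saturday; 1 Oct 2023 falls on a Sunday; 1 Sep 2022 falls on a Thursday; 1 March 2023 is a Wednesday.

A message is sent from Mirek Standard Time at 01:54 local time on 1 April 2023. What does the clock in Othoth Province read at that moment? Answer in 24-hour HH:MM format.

11:24

1 April 2023 is a Saturday, so the first Monday is April 3 and the fourth is April 24.
1 October 2023 is a Sunday, so the first Saturday is October 7 and the fourth is October 28.
1 April 2023 is outside the daylight-saving period (24 April – 28 October), so Mirek Standard Time is on standard time, UTC−05:00.
01:54 Mirek Standard Time + 5h = 06:54 UTC.
1 September 2022 is a Thursday, so the first Friday is September 2 and the third is September 16.
1 March 2023 is a Wednesday, so Sundays fall on 5, 12, 19, 26; the last is March 26.
At the standard offset (UTC+04:30), 06:54 UTC + 4h30m = 11:24 Othoth Province standard time.
The standard-time date in Othoth Province, 1 April 2023, is outside the daylight-saving period (16 September 2022 – 26 March 2023), so Othoth Province is on standard time, UTC+04:30.
06:54 UTC + 4h30m = 11:24 Othoth Province.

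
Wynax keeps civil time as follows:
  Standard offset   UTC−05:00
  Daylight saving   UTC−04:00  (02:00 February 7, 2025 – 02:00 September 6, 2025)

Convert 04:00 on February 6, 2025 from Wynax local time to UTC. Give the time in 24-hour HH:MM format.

09:00

February 6, 2025 is outside the daylight-saving period (7 February – 6 September), so Wynax is on standard time, UTC−05:00.
04:00 local + 5h = 09:00 UTC.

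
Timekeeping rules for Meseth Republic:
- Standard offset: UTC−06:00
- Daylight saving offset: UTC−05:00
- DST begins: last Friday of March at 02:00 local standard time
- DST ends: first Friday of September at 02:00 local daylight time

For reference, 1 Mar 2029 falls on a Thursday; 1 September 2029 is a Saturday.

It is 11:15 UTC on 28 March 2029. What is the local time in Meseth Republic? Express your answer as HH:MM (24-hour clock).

05:15

1 March 2029 is a Thursday, so Fridays fall on 2, 9, 16, 23, 30; the last is March 30.
1 September 2029 is a Saturday, so the first Friday is September 7.
At the standard offset (UTC−06:00), 11:15 UTC − 6h = 05:15 Meseth Republic standard time.
Daylight saving runs 30 March – 7 September; the standard-time date in Meseth Republic, 28 March 2029, is outside that window, so Meseth Republic is on standard time at UTC−06:00.
11:15 UTC − 6h = 05:15 local.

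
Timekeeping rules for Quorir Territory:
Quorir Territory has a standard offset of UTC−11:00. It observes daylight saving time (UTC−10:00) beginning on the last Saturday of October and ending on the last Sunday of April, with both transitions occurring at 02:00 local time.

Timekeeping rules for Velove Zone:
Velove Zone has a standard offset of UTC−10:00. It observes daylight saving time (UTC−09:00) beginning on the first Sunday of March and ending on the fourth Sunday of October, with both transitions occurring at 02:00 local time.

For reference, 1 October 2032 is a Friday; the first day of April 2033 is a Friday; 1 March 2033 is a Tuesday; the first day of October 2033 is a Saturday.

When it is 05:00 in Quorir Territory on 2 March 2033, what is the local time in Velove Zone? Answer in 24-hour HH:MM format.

1 October 2032 is a Friday, so Saturdays fall on 2, 9, 16, 23, 30; the last is October 30.
1 April 2033 is a Friday, so Sundays fall on 3, 10, 17, 24; the last is April 24.
Daylight saving runs 30 October 2032 – 24 April 2033; 2 March 2033 is inside that window, so Quorir Territory is at UTC−10:00.
05:00 Quorir Territory + 10h = 15:00 UTC.
1 March 2033 is a Tuesday, so the first Sunday is March 6.
1 October 2033 is a Saturday, so the first Sunday is October 2 and the fourth is October 23.
At the standard offset (UTC−10:00), 15:00 UTC − 10h = 05:00 Velove Zone standard time.
The standard-time date in Velove Zone, 2 March 2033, does not fall between 6 March and 23 October, so daylight saving is not in effect and Velove Zone is at UTC−10:00.
15:00 UTC − 10h = 05:00 Velove Zone.

05:00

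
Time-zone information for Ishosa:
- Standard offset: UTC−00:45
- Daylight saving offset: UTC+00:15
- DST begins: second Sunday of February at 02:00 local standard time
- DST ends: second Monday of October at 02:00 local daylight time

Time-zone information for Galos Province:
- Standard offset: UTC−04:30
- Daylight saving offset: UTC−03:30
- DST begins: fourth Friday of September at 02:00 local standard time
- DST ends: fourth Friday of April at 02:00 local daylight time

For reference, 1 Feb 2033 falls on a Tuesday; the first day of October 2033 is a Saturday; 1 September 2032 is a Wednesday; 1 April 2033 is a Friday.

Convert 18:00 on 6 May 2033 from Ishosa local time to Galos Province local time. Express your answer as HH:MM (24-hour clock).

13:15

1 February 2033 is a Tuesday, so the first Sunday is February 6 and the second is February 13.
1 October 2033 is a Saturday, so the first Monday is October 3 and the second is October 10.
6 May 2033 falls between 13 February and 10 October, so daylight saving is in effect and Ishosa is at UTC+00:15.
18:00 Ishosa − 0h15m = 17:45 UTC.
1 September 2032 is a Wednesday, so the first Friday is September 3 and the fourth is September 24.
1 April 2033 is a Friday, so the first Friday is April 1 and the fourth is April 22.
At the standard offset (UTC−04:30), 17:45 UTC − 4h30m = 13:15 Galos Province standard time.
The standard-time date in Galos Province, 6 May 2033, does not fall between 24 September 2032 and 22 April 2033, so daylight saving is not in effect and Galos Province is at UTC−04:30.
17:45 UTC − 4h30m = 13:15 Galos Province.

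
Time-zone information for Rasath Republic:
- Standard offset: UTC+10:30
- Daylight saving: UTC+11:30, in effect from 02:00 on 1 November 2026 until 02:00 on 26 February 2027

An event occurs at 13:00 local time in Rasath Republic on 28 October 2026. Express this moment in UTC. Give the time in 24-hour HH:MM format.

Daylight saving runs 1 November 2026 – 26 February 2027; 28 October 2026 is outside that window, so Rasath Republic is on standard time at UTC+10:30.
13:00 local − 10h30m = 02:30 UTC.

02:30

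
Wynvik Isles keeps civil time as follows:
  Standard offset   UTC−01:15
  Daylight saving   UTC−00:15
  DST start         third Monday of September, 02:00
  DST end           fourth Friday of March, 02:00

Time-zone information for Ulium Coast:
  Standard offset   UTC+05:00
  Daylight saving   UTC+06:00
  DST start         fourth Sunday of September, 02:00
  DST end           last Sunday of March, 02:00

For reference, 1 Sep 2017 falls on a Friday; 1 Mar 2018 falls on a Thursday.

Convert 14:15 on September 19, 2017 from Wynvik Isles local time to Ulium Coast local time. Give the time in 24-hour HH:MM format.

19:30

1 September 2017 is a Friday, so the first Monday is September 4 and the third is September 18.
1 March 2018 is a Thursday, so the first Friday is March 2 and the fourth is March 23.
September 19, 2017 falls between 18 September 2017 and 23 March 2018, so daylight saving is in effect and Wynvik Isles is at UTC−00:15.
14:15 Wynvik Isles + 0h15m = 14:30 UTC.
1 September 2017 is a Friday, so the first Sunday is September 3 and the fourth is September 24.
1 March 2018 is a Thursday, so Sundays fall on 4, 11, 18, 25; the last is March 25.
At the standard offset (UTC+05:00), 14:30 UTC + 5h = 19:30 Ulium Coast standard time.
Daylight saving runs 24 September 2017 – 25 March 2018; the standard-time date in Ulium Coast, September 19, 2017, is outside that window, so Ulium Coast is on standard time at UTC+05:00.
14:30 UTC + 5h = 19:30 Ulium Coast.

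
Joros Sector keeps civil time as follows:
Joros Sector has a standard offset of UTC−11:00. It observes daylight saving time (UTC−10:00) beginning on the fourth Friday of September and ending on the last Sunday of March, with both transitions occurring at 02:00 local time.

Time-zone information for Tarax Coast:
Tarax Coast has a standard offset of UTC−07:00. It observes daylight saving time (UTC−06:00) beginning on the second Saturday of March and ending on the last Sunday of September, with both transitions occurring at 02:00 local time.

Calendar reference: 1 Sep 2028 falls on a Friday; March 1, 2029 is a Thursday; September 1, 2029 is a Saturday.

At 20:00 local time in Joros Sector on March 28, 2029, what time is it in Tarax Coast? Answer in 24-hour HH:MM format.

01:00

1 September 2028 is a Friday, so the first Friday is September 1 and the fourth is September 22.
1 March 2029 is a Thursday, so Sundays fall on 4, 11, 18, 25; the last is March 25.
March 28, 2029 is outside the daylight-saving period (22 September 2028 – 25 March 2029), so Joros Sector is on standard time, UTC−11:00.
20:00 Joros Sector + 11h = 07:00 UTC (rolling into the next day, 29 March 2029).
1 March 2029 is a Thursday, so the first Saturday is March 3 and the second is March 10.
1 September 2029 is a Saturday, so Sundays fall on 2, 9, 16, 23, 30; the last is September 30.
At the standard offset (UTC−07:00), 07:00 UTC − 7h = 00:00 Tarax Coast standard time.
The standard-time date in Tarax Coast, March 29, 2029, lies within the daylight-saving period (10 March – 30 September), so Tarax Coast is on daylight time, UTC−06:00.
07:00 UTC − 6h = 01:00 Tarax Coast.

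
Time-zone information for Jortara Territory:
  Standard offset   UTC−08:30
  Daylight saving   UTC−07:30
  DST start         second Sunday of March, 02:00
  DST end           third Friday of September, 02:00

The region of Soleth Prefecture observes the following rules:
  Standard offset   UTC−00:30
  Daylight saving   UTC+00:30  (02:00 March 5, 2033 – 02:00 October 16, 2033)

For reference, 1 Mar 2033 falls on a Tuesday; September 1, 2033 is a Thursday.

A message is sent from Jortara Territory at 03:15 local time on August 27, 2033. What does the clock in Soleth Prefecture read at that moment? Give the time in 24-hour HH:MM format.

1 March 2033 is a Tuesday, so the first Sunday is March 6 and the second is March 13.
1 September 2033 is a Thursday, so the first Friday is September 2 and the third is September 16.
August 27, 2033 falls between 13 March and 16 September, so daylight saving is in effect and Jortara Territory is at UTC−07:30.
03:15 Jortara Territory + 7h30m = 10:45 UTC.
At the standard offset (UTC−00:30), 10:45 UTC − 0h30m = 10:15 Soleth Prefecture standard time.
Daylight saving runs 5 March – 16 October; the standard-time date in Soleth Prefecture, August 27, 2033, is inside that window, so Soleth Prefecture is at UTC+00:30.
10:45 UTC + 0h30m = 11:15 Soleth Prefecture.

11:15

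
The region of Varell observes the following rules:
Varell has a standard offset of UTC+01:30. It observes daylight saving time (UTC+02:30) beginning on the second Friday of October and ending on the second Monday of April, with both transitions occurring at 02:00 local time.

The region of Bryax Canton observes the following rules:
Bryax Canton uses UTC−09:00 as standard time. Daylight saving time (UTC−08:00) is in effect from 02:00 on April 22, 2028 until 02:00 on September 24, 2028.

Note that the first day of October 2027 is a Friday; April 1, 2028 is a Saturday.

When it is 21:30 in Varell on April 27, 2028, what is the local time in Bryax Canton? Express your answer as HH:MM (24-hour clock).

1 October 2027 is a Friday, so the first Friday is October 1 and the second is October 8.
1 April 2028 is a Saturday, so the first Monday is April 3 and the second is April 10.
April 27, 2028 is outside the daylight-saving period (8 October 2027 – 10 April 2028), so Varell is on standard time, UTC+01:30.
21:30 Varell − 1h30m = 20:00 UTC.
At the standard offset (UTC−09:00), 20:00 UTC − 9h = 11:00 Bryax Canton standard time.
Daylight saving runs 22 April – 24 September; the standard-time date in Bryax Canton, April 27, 2028, is inside that window, so Bryax Canton is at UTC−08:00.
20:00 UTC − 8h = 12:00 Bryax Canton.

12:00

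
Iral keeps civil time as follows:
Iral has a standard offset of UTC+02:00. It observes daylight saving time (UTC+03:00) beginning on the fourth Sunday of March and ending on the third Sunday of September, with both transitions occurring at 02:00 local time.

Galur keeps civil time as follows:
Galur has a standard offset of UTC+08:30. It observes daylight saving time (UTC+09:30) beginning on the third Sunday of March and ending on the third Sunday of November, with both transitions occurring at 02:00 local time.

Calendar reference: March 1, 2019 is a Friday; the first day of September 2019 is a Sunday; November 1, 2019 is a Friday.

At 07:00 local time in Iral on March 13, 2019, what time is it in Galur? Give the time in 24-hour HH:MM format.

13:30

1 March 2019 is a Friday, so the first Sunday is March 3 and the fourth is March 24.
1 September 2019 is a Sunday, so the first Sunday is September 1 and the third is September 15.
March 13, 2019 does not fall between 24 March and 15 September, so daylight saving is not in effect and Iral is at UTC+02:00.
07:00 Iral − 2h = 05:00 UTC.
1 March 2019 is a Friday, so the first Sunday is March 3 and the third is March 17.
1 November 2019 is a Friday, so the first Sunday is November 3 and the third is November 17.
At the standard offset (UTC+08:30), 05:00 UTC + 8h30m = 13:30 Galur standard time.
The standard-time date in Galur, March 13, 2019, is outside the daylight-saving period (17 March – 17 November), so Galur is on standard time, UTC+08:30.
05:00 UTC + 8h30m = 13:30 Galur.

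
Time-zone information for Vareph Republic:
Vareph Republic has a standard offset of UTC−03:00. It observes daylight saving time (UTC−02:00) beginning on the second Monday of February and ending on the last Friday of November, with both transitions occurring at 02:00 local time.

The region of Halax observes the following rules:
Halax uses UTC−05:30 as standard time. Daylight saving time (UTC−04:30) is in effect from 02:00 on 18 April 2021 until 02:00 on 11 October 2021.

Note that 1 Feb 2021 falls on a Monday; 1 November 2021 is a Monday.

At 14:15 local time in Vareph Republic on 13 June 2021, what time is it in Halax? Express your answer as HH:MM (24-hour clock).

11:45

1 February 2021 is a Monday, so the first Monday is February 1 and the second is February 8.
1 November 2021 is a Monday, so Fridays fall on 5, 12, 19, 26; the last is November 26.
Daylight saving runs 8 February – 26 November; 13 June 2021 is inside that window, so Vareph Republic is at UTC−02:00.
14:15 Vareph Republic + 2h = 16:15 UTC.
At the standard offset (UTC−05:30), 16:15 UTC − 5h30m = 10:45 Halax standard time.
Daylight saving runs 18 April – 11 October; the standard-time date in Halax, 13 June 2021, is inside that window, so Halax is at UTC−04:30.
16:15 UTC − 4h30m = 11:45 Halax.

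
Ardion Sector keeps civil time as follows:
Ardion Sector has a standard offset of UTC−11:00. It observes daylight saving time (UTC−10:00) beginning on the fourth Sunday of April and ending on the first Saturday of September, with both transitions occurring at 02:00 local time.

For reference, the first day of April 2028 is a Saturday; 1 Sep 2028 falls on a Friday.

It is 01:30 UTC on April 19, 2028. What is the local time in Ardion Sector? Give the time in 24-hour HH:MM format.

1 April 2028 is a Saturday, so the first Sunday is April 2 and the fourth is April 23.
1 September 2028 is a Friday, so the first Saturday is September 2.
At the standard offset (UTC−11:00), 01:30 UTC − 11h = 14:30 Ardion Sector standard time (rolling into the previous day, 18 April 2028).
The standard-time date in Ardion Sector, April 18, 2028, does not fall between 23 April and 2 September, so daylight saving is not in effect and Ardion Sector is at UTC−11:00.
01:30 UTC − 11h = 14:30 local (rolling into the previous day, 18 April 2028).

14:30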